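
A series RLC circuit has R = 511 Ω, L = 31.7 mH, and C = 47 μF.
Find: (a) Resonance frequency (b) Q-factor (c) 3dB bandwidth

Step 1 — Resonance: ω₀ = 1/√(LC) = 1/√(0.0317·4.7e-05) = 819.3 rad/s.
Step 2 — f₀ = ω₀/(2π) = 130.4 Hz.
Step 3 — Series Q: Q = ω₀L/R = 819.3·0.0317/511 = 0.05082.
Step 4 — Bandwidth: Δω = ω₀/Q = 1.612e+04 rad/s; BW = Δω/(2π) = 2566 Hz.

(a) f₀ = 130.4 Hz  (b) Q = 0.05082  (c) BW = 2566 Hz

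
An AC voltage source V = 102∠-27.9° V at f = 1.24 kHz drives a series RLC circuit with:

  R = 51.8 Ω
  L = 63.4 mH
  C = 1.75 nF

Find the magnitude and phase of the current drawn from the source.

Step 1 — Angular frequency: ω = 2π·f = 2π·1240 = 7791 rad/s.
Step 2 — Component impedances:
  R: Z = R = 51.8 Ω
  L: Z = jωL = j·7791·0.0634 = 0 + j494 Ω
  C: Z = 1/(jωC) = -j/(ω·C) = 0 - j7.334e+04 Ω
Step 3 — Series combination: Z_total = R + L + C = 51.8 - j7.285e+04 Ω = 7.285e+04∠-90.0° Ω.
Step 4 — Source phasor: V = 102∠-27.9° V = 90.14 - j47.73 V.
Step 5 — Ohm's law: I = V / Z_total = (90.14 - j47.73) / (51.8 - j7.285e+04) = 0.0006561 + j0.001237 A.
Step 6 — Convert to polar: |I| = 0.0014 A, ∠I = 62.1°.

I = 0.0014∠62.1° A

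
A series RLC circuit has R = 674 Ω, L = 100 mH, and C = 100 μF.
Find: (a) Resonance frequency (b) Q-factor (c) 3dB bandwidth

Step 1 — Resonance: ω₀ = 1/√(LC) = 1/√(0.1·0.0001) = 316.2 rad/s.
Step 2 — f₀ = ω₀/(2π) = 50.33 Hz.
Step 3 — Series Q: Q = ω₀L/R = 316.2·0.1/674 = 0.04692.
Step 4 — Bandwidth: Δω = ω₀/Q = 6740 rad/s; BW = Δω/(2π) = 1073 Hz.

(a) f₀ = 50.33 Hz  (b) Q = 0.04692  (c) BW = 1073 Hz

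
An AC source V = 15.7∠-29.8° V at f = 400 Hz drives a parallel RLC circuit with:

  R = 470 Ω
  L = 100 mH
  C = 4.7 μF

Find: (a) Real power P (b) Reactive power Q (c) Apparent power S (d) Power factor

Step 1 — Angular frequency: ω = 2π·f = 2π·400 = 2513 rad/s.
Step 2 — Component impedances:
  R: Z = R = 470 Ω
  L: Z = jωL = j·2513·0.1 = 0 + j251.3 Ω
  C: Z = 1/(jωC) = -j/(ω·C) = 0 - j84.66 Ω
Step 3 — Parallel combination: 1/Z_total = 1/R + 1/L + 1/C; Z_total = 32.29 - j118.9 Ω = 123.2∠-74.8° Ω.
Step 4 — Source phasor: V = 15.7∠-29.8° V = 13.62 - j7.802 V.
Step 5 — Current: I = V / Z = 0.09011 + j0.09012 A = 0.1274∠45.0° A.
Step 6 — Complex power: S = V·I* = 0.5244 - j1.931 VA.
Step 7 — Real power: P = Re(S) = 0.5244 W.
Step 8 — Reactive power: Q = Im(S) = -1.931 VAR.
Step 9 — Apparent power: |S| = 2.001 VA.
Step 10 — Power factor: PF = P/|S| = 0.2621 (leading).

(a) P = 0.5244 W  (b) Q = -1.931 VAR  (c) S = 2.001 VA  (d) PF = 0.2621 (leading)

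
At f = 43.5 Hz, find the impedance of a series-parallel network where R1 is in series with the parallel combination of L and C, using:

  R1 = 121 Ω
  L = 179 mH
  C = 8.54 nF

Step 1 — Angular frequency: ω = 2π·f = 2π·43.5 = 273.3 rad/s.
Step 2 — Component impedances:
  R1: Z = R = 121 Ω
  L: Z = jωL = j·273.3·0.179 = 0 + j48.92 Ω
  C: Z = 1/(jωC) = -j/(ω·C) = 0 - j4.284e+05 Ω
Step 3 — Parallel branch: L || C = 1/(1/L + 1/C) = 0 + j48.93 Ω.
Step 4 — Series with R1: Z_total = R1 + (L || C) = 121 + j48.93 Ω = 130.5∠22.0° Ω.

Z = 121 + j48.93 Ω = 130.5∠22.0° Ω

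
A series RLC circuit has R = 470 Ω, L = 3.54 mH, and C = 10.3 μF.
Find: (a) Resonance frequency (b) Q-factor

Step 1 — Resonance condition Im(Z)=0 gives ω₀ = 1/√(LC).
Step 2 — ω₀ = 1/√(0.00354·1.03e-05) = 5237 rad/s.
Step 3 — f₀ = ω₀/(2π) = 833.5 Hz.
Step 4 — Series Q: Q = ω₀L/R = 5237·0.00354/470 = 0.03944.

(a) f₀ = 833.5 Hz  (b) Q = 0.03944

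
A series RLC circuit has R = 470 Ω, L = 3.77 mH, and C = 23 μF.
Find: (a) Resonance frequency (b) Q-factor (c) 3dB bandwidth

Step 1 — Resonance condition Im(Z)=0 gives ω₀ = 1/√(LC).
Step 2 — ω₀ = 1/√(0.00377·2.3e-05) = 3396 rad/s.
Step 3 — f₀ = ω₀/(2π) = 540.5 Hz.
Step 4 — Series Q: Q = ω₀L/R = 3396·0.00377/470 = 0.02724.
Step 5 — 3dB bandwidth: Δω = ω₀/Q = 1.247e+05 rad/s; BW = Δω/(2π) = 1.984e+04 Hz.

(a) f₀ = 540.5 Hz  (b) Q = 0.02724  (c) BW = 1.984e+04 Hz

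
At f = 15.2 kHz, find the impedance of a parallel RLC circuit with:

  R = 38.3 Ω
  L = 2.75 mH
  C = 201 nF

Step 1 — Angular frequency: ω = 2π·f = 2π·1.52e+04 = 9.55e+04 rad/s.
Step 2 — Component impedances:
  R: Z = R = 38.3 Ω
  L: Z = jωL = j·9.55e+04·0.00275 = 0 + j262.6 Ω
  C: Z = 1/(jωC) = -j/(ω·C) = 0 - j52.09 Ω
Step 3 — Parallel combination: 1/Z_total = 1/R + 1/L + 1/C; Z_total = 28.43 - j16.75 Ω = 33∠-30.5° Ω.

Z = 28.43 - j16.75 Ω = 33∠-30.5° Ω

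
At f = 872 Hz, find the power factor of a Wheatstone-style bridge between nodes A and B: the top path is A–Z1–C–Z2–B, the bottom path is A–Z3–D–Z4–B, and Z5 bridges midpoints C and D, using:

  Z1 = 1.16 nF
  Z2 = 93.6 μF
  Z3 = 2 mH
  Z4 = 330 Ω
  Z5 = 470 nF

Step 1 — Angular frequency: ω = 2π·f = 2π·872 = 5479 rad/s.
Step 2 — Component impedances:
  Z1: Z = 1/(jωC) = -j/(ω·C) = 0 - j1.573e+05 Ω
  Z2: Z = 1/(jωC) = -j/(ω·C) = 0 - j1.95 Ω
  Z3: Z = jωL = j·5479·0.002 = 0 + j10.96 Ω
  Z4: Z = R = 330 Ω
  Z5: Z = 1/(jωC) = -j/(ω·C) = 0 - j388.3 Ω
Step 3 — Bridge requires nodal analysis (the Z5 bridge couples midpoints C and D, so the two paths cannot be reduced to a simple series/parallel combination). Setting node B to ground and injecting 1 A at node A, the 3-node admittance system at A, C, D solves to V_A = Z_AB = 192.1 - j151.8 Ω = 244.8∠-38.3° Ω.
Step 4 — Power factor: PF = cos(φ) = Re(Z)/|Z| = 192.06/244.83 = 0.7845.
Step 5 — Type: Im(Z) = -151.8 ⇒ leading (phase φ = -38.3°).

PF = 0.7845 (leading, φ = -38.3°)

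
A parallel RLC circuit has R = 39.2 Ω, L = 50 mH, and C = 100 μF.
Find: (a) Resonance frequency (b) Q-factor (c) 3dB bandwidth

Step 1 — Resonance: ω₀ = 1/√(LC) = 1/√(0.05·0.0001) = 447.2 rad/s.
Step 2 — f₀ = ω₀/(2π) = 71.18 Hz.
Step 3 — Parallel Q: Q = R/(ω₀L) = 39.2/(447.2·0.05) = 1.753.
Step 4 — Bandwidth: Δω = ω₀/Q = 255.1 rad/s; BW = Δω/(2π) = 40.6 Hz.

(a) f₀ = 71.18 Hz  (b) Q = 1.753  (c) BW = 40.6 Hz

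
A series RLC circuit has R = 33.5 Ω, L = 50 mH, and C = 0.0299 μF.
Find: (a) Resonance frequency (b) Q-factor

Step 1 — Resonance condition Im(Z)=0 gives ω₀ = 1/√(LC).
Step 2 — ω₀ = 1/√(0.05·2.99e-08) = 2.586e+04 rad/s.
Step 3 — f₀ = ω₀/(2π) = 4116 Hz.
Step 4 — Series Q: Q = ω₀L/R = 2.586e+04·0.05/33.5 = 38.6.

(a) f₀ = 4116 Hz  (b) Q = 38.6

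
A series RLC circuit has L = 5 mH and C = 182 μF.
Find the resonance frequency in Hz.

Step 1 — Resonance condition Im(Z)=0 gives ω₀ = 1/√(LC).
Step 2 — ω₀ = 1/√(0.005·0.000182) = 1048 rad/s.
Step 3 — f₀ = ω₀/(2π) = 166.8 Hz.

f₀ = 166.8 Hz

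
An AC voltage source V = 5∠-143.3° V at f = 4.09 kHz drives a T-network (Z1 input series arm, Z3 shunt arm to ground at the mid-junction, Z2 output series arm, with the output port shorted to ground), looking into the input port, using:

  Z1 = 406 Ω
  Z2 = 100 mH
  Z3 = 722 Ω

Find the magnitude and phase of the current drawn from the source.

Step 1 — Angular frequency: ω = 2π·f = 2π·4090 = 2.57e+04 rad/s.
Step 2 — Component impedances:
  Z1: Z = R = 406 Ω
  Z2: Z = jωL = j·2.57e+04·0.1 = 0 + j2570 Ω
  Z3: Z = R = 722 Ω
Step 3 — With the output port shorted to ground, the output series arm Z2 runs from the junction to ground; the shunt arm Z3 also runs from the junction to ground. They appear in parallel: Z3 || Z2 = 669.2 + j188 Ω.
Step 4 — Series with input arm Z1: Z_in = Z1 + (Z3 || Z2) = 1075 + j188 Ω = 1091∠9.9° Ω.
Step 5 — Source phasor: V = 5∠-143.3° V = -4.009 - j2.988 V.
Step 6 — Ohm's law: I = V / Z_total = (-4.009 - j2.988) / (1075 + j188) = -0.00409 - j0.002064 A.
Step 7 — Convert to polar: |I| = 0.004581 A, ∠I = -153.2°.

I = 0.004581∠-153.2° A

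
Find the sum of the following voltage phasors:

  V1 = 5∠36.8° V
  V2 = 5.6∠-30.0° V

Step 1 — Convert each phasor to rectangular form:
  V1 = 5·(cos(36.8°) + j·sin(36.8°)) = 4.004 + j2.995 V
  V2 = 5.6·(cos(-30.0°) + j·sin(-30.0°)) = 4.85 - j2.8 V
Step 2 — Sum components: V_total = 8.853 + j0.1951 V.
Step 3 — Convert to polar: |V_total| = 8.856 V, ∠V_total = 1.3°.

V_total = 8.856∠1.3° V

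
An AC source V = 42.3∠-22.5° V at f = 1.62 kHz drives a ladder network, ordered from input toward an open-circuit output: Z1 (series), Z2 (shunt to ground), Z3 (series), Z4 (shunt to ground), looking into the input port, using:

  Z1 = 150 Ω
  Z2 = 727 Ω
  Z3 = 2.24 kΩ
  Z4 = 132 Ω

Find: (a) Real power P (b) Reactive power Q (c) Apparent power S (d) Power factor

Step 1 — Angular frequency: ω = 2π·f = 2π·1620 = 1.018e+04 rad/s.
Step 2 — Component impedances:
  Z1: Z = R = 150 Ω
  Z2: Z = R = 727 Ω
  Z3: Z = R = 2240 Ω
  Z4: Z = R = 132 Ω
Step 3 — Ladder network (open output): work backward from the far end, alternating series and parallel combinations. Z_in = 706.5 Ω = 706.5∠0.0° Ω.
Step 4 — Source phasor: V = 42.3∠-22.5° V = 39.08 - j16.19 V.
Step 5 — Current: I = V / Z = 0.05532 - j0.02291 A = 0.05988∠-22.5° A.
Step 6 — Complex power: S = V·I* = 2.533 VA.
Step 7 — Real power: P = Re(S) = 2.533 W.
Step 8 — Reactive power: Q = Im(S) = 0 VAR.
Step 9 — Apparent power: |S| = 2.533 VA.
Step 10 — Power factor: PF = P/|S| = 1 (unity).

(a) P = 2.533 W  (b) Q = 0 VAR  (c) S = 2.533 VA  (d) PF = 1 (unity)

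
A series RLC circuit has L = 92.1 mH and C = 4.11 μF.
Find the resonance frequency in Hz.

Step 1 — Resonance condition Im(Z)=0 gives ω₀ = 1/√(LC).
Step 2 — ω₀ = 1/√(0.0921·4.11e-06) = 1625 rad/s.
Step 3 — f₀ = ω₀/(2π) = 258.7 Hz.

f₀ = 258.7 Hz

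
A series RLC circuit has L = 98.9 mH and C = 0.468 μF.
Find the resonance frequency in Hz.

Step 1 — Resonance condition Im(Z)=0 gives ω₀ = 1/√(LC).
Step 2 — ω₀ = 1/√(0.0989·4.68e-07) = 4648 rad/s.
Step 3 — f₀ = ω₀/(2π) = 739.8 Hz.

f₀ = 739.8 Hz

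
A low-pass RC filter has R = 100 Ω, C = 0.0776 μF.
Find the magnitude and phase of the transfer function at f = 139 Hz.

Step 1 — Angular frequency: ω = 2π·139 = 873.4 rad/s.
Step 2 — Transfer function: H(jω) = 1/(1 + jωRC).
Step 3 — Denominator: 1 + jωRC = 1 + j·873.4·100·7.76e-08 = 1 + j0.006777.
Step 4 — H = 1 - j0.006777.
Step 5 — Magnitude: |H| = 1 (-0.0 dB); phase: φ = -0.4°.

|H| = 1 (-0.0 dB), φ = -0.4°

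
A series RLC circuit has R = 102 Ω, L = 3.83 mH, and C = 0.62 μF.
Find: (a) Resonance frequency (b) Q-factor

Step 1 — Resonance condition Im(Z)=0 gives ω₀ = 1/√(LC).
Step 2 — ω₀ = 1/√(0.00383·6.2e-07) = 2.052e+04 rad/s.
Step 3 — f₀ = ω₀/(2π) = 3266 Hz.
Step 4 — Series Q: Q = ω₀L/R = 2.052e+04·0.00383/102 = 0.7706.

(a) f₀ = 3266 Hz  (b) Q = 0.7706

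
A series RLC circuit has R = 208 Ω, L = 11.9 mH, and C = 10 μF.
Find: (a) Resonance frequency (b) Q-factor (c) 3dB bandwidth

Step 1 — Resonance: ω₀ = 1/√(LC) = 1/√(0.0119·1e-05) = 2899 rad/s.
Step 2 — f₀ = ω₀/(2π) = 461.4 Hz.
Step 3 — Series Q: Q = ω₀L/R = 2899·0.0119/208 = 0.1658.
Step 4 — Bandwidth: Δω = ω₀/Q = 1.748e+04 rad/s; BW = Δω/(2π) = 2782 Hz.

(a) f₀ = 461.4 Hz  (b) Q = 0.1658  (c) BW = 2782 Hz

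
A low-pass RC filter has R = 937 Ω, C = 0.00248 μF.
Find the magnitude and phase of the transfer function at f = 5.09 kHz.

Step 1 — Angular frequency: ω = 2π·5090 = 3.198e+04 rad/s.
Step 2 — Transfer function: H(jω) = 1/(1 + jωRC).
Step 3 — Denominator: 1 + jωRC = 1 + j·3.198e+04·937·2.48e-09 = 1 + j0.07432.
Step 4 — H = 0.9945 - j0.07391.
Step 5 — Magnitude: |H| = 0.9972 (-0.0 dB); phase: φ = -4.3°.

|H| = 0.9972 (-0.0 dB), φ = -4.3°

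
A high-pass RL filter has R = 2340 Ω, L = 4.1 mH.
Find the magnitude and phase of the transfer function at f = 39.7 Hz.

Step 1 — Angular frequency: ω = 2π·39.7 = 249.4 rad/s.
Step 2 — Transfer function: H(jω) = jωL/(R + jωL).
Step 3 — Numerator jωL = j·1.023; denominator R + jωL = 2340 + j1.023.
Step 4 — H = 1.91e-07 + j0.0004371.
Step 5 — Magnitude: |H| = 0.0004371 (-67.2 dB); phase: φ = 90.0°.

|H| = 0.0004371 (-67.2 dB), φ = 90.0°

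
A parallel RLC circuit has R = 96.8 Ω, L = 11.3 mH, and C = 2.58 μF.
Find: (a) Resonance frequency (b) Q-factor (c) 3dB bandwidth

Step 1 — Resonance: ω₀ = 1/√(LC) = 1/√(0.0113·2.58e-06) = 5857 rad/s.
Step 2 — f₀ = ω₀/(2π) = 932.1 Hz.
Step 3 — Parallel Q: Q = R/(ω₀L) = 96.8/(5857·0.0113) = 1.463.
Step 4 — Bandwidth: Δω = ω₀/Q = 4004 rad/s; BW = Δω/(2π) = 637.3 Hz.

(a) f₀ = 932.1 Hz  (b) Q = 1.463  (c) BW = 637.3 Hz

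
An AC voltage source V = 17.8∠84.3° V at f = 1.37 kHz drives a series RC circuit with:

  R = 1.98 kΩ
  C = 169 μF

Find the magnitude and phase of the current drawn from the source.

Step 1 — Angular frequency: ω = 2π·f = 2π·1370 = 8608 rad/s.
Step 2 — Component impedances:
  R: Z = R = 1980 Ω
  C: Z = 1/(jωC) = -j/(ω·C) = 0 - j0.6874 Ω
Step 3 — Series combination: Z_total = R + C = 1980 - j0.6874 Ω = 1980∠-0.0° Ω.
Step 4 — Source phasor: V = 17.8∠84.3° V = 1.768 + j17.71 V.
Step 5 — Ohm's law: I = V / Z_total = (1.768 + j17.71) / (1980 - j0.6874) = 0.0008898 + j0.008946 A.
Step 6 — Convert to polar: |I| = 0.00899 A, ∠I = 84.3°.

I = 0.00899∠84.3° A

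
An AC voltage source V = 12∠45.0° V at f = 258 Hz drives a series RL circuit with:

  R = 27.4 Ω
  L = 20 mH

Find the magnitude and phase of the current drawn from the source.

Step 1 — Angular frequency: ω = 2π·f = 2π·258 = 1621 rad/s.
Step 2 — Component impedances:
  R: Z = R = 27.4 Ω
  L: Z = jωL = j·1621·0.02 = 0 + j32.42 Ω
Step 3 — Series combination: Z_total = R + L = 27.4 + j32.42 Ω = 42.45∠49.8° Ω.
Step 4 — Source phasor: V = 12∠45.0° V = 8.485 + j8.485 V.
Step 5 — Ohm's law: I = V / Z_total = (8.485 + j8.485) / (27.4 + j32.42) = 0.2817 - j0.02365 A.
Step 6 — Convert to polar: |I| = 0.2827 A, ∠I = -4.8°.

I = 0.2827∠-4.8° A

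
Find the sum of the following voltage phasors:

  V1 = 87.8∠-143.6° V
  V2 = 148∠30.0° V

Step 1 — Convert each phasor to rectangular form:
  V1 = 87.8·(cos(-143.6°) + j·sin(-143.6°)) = -70.67 - j52.1 V
  V2 = 148·(cos(30.0°) + j·sin(30.0°)) = 128.2 + j74 V
Step 2 — Sum components: V_total = 57.5 + j21.9 V.
Step 3 — Convert to polar: |V_total| = 61.53 V, ∠V_total = 20.8°.

V_total = 61.53∠20.8° V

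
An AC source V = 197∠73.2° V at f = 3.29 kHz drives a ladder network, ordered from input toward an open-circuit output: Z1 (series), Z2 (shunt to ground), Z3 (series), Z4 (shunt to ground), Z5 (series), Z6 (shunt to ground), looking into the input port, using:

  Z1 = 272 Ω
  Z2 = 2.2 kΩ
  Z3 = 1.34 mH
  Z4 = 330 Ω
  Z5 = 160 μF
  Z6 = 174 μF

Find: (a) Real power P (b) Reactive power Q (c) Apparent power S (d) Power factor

Step 1 — Angular frequency: ω = 2π·f = 2π·3290 = 2.067e+04 rad/s.
Step 2 — Component impedances:
  Z1: Z = R = 272 Ω
  Z2: Z = R = 2200 Ω
  Z3: Z = jωL = j·2.067e+04·0.00134 = 0 + j27.7 Ω
  Z4: Z = R = 330 Ω
  Z5: Z = 1/(jωC) = -j/(ω·C) = 0 - j0.3023 Ω
  Z6: Z = 1/(jωC) = -j/(ω·C) = 0 - j0.278 Ω
Step 3 — Ladder network (open output): work backward from the far end, alternating series and parallel combinations. Z_in = 272.3 + j27.12 Ω = 273.7∠5.7° Ω.
Step 4 — Source phasor: V = 197∠73.2° V = 56.94 + j188.6 V.
Step 5 — Current: I = V / Z = 0.2753 + j0.6651 A = 0.7198∠67.5° A.
Step 6 — Complex power: S = V·I* = 141.1 + j14.05 VA.
Step 7 — Real power: P = Re(S) = 141.1 W.
Step 8 — Reactive power: Q = Im(S) = 14.05 VAR.
Step 9 — Apparent power: |S| = 141.8 VA.
Step 10 — Power factor: PF = P/|S| = 0.9951 (lagging).

(a) P = 141.1 W  (b) Q = 14.05 VAR  (c) S = 141.8 VA  (d) PF = 0.9951 (lagging)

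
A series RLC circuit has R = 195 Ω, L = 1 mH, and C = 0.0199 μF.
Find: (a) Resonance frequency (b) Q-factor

Step 1 — Resonance condition Im(Z)=0 gives ω₀ = 1/√(LC).
Step 2 — ω₀ = 1/√(0.001·1.99e-08) = 2.242e+05 rad/s.
Step 3 — f₀ = ω₀/(2π) = 3.568e+04 Hz.
Step 4 — Series Q: Q = ω₀L/R = 2.242e+05·0.001/195 = 1.15.

(a) f₀ = 3.568e+04 Hz  (b) Q = 1.15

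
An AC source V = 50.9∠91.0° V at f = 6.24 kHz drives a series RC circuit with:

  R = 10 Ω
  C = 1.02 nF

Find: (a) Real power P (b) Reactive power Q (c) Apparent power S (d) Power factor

Step 1 — Angular frequency: ω = 2π·f = 2π·6240 = 3.921e+04 rad/s.
Step 2 — Component impedances:
  R: Z = R = 10 Ω
  C: Z = 1/(jωC) = -j/(ω·C) = 0 - j2.501e+04 Ω
Step 3 — Series combination: Z_total = R + C = 10 - j2.501e+04 Ω = 2.501e+04∠-90.0° Ω.
Step 4 — Source phasor: V = 50.9∠91.0° V = -0.8883 + j50.89 V.
Step 5 — Current: I = V / Z = -0.002035 - j3.471e-05 A = 0.002036∠-179.0° A.
Step 6 — Complex power: S = V·I* = 4.143e-05 - j0.1036 VA.
Step 7 — Real power: P = Re(S) = 4.143e-05 W.
Step 8 — Reactive power: Q = Im(S) = -0.1036 VAR.
Step 9 — Apparent power: |S| = 0.1036 VA.
Step 10 — Power factor: PF = P/|S| = 0.0003999 (leading).

(a) P = 4.143e-05 W  (b) Q = -0.1036 VAR  (c) S = 0.1036 VA  (d) PF = 0.0003999 (leading)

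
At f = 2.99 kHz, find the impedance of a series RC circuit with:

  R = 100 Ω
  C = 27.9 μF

Step 1 — Angular frequency: ω = 2π·f = 2π·2990 = 1.879e+04 rad/s.
Step 2 — Component impedances:
  R: Z = R = 100 Ω
  C: Z = 1/(jωC) = -j/(ω·C) = 0 - j1.908 Ω
Step 3 — Series combination: Z_total = R + C = 100 - j1.908 Ω = 100∠-1.1° Ω.

Z = 100 - j1.908 Ω = 100∠-1.1° Ω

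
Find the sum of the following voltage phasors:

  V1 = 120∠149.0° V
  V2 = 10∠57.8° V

Step 1 — Convert each phasor to rectangular form:
  V1 = 120·(cos(149.0°) + j·sin(149.0°)) = -102.9 + j61.8 V
  V2 = 10·(cos(57.8°) + j·sin(57.8°)) = 5.329 + j8.462 V
Step 2 — Sum components: V_total = -97.53 + j70.27 V.
Step 3 — Convert to polar: |V_total| = 120.2 V, ∠V_total = 144.2°.

V_total = 120.2∠144.2° V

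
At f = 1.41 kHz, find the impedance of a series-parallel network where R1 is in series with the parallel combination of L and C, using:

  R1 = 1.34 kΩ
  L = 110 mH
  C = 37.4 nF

Step 1 — Angular frequency: ω = 2π·f = 2π·1410 = 8859 rad/s.
Step 2 — Component impedances:
  R1: Z = R = 1340 Ω
  L: Z = jωL = j·8859·0.11 = 0 + j974.5 Ω
  C: Z = 1/(jωC) = -j/(ω·C) = 0 - j3018 Ω
Step 3 — Parallel branch: L || C = 1/(1/L + 1/C) = 0 + j1439 Ω.
Step 4 — Series with R1: Z_total = R1 + (L || C) = 1340 + j1439 Ω = 1966∠47.0° Ω.

Z = 1340 + j1439 Ω = 1966∠47.0° Ω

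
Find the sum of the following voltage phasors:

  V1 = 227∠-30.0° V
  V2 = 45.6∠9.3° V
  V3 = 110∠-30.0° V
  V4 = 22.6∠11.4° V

Step 1 — Convert each phasor to rectangular form:
  V1 = 227·(cos(-30.0°) + j·sin(-30.0°)) = 196.6 - j113.5 V
  V2 = 45.6·(cos(9.3°) + j·sin(9.3°)) = 45 + j7.369 V
  V3 = 110·(cos(-30.0°) + j·sin(-30.0°)) = 95.26 - j55 V
  V4 = 22.6·(cos(11.4°) + j·sin(11.4°)) = 22.15 + j4.467 V
Step 2 — Sum components: V_total = 359 - j156.7 V.
Step 3 — Convert to polar: |V_total| = 391.7 V, ∠V_total = -23.6°.

V_total = 391.7∠-23.6° V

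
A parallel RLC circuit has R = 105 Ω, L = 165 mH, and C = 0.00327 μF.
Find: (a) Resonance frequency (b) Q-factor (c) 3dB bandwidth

Step 1 — Resonance: ω₀ = 1/√(LC) = 1/√(0.165·3.27e-09) = 4.305e+04 rad/s.
Step 2 — f₀ = ω₀/(2π) = 6852 Hz.
Step 3 — Parallel Q: Q = R/(ω₀L) = 105/(4.305e+04·0.165) = 0.01478.
Step 4 — Bandwidth: Δω = ω₀/Q = 2.912e+06 rad/s; BW = Δω/(2π) = 4.635e+05 Hz.

(a) f₀ = 6852 Hz  (b) Q = 0.01478  (c) BW = 4.635e+05 Hz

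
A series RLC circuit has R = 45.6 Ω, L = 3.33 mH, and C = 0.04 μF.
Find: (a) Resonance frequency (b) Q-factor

Step 1 — Resonance condition Im(Z)=0 gives ω₀ = 1/√(LC).
Step 2 — ω₀ = 1/√(0.00333·4e-08) = 8.665e+04 rad/s.
Step 3 — f₀ = ω₀/(2π) = 1.379e+04 Hz.
Step 4 — Series Q: Q = ω₀L/R = 8.665e+04·0.00333/45.6 = 6.327.

(a) f₀ = 1.379e+04 Hz  (b) Q = 6.327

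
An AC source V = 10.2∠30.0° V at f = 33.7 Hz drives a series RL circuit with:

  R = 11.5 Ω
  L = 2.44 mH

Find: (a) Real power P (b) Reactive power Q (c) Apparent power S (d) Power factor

Step 1 — Angular frequency: ω = 2π·f = 2π·33.7 = 211.7 rad/s.
Step 2 — Component impedances:
  R: Z = R = 11.5 Ω
  L: Z = jωL = j·211.7·0.00244 = 0 + j0.5167 Ω
Step 3 — Series combination: Z_total = R + L = 11.5 + j0.5167 Ω = 11.51∠2.6° Ω.
Step 4 — Source phasor: V = 10.2∠30.0° V = 8.833 + j5.1 V.
Step 5 — Current: I = V / Z = 0.7865 + j0.4081 A = 0.8861∠27.4° A.
Step 6 — Complex power: S = V·I* = 9.029 + j0.4056 VA.
Step 7 — Real power: P = Re(S) = 9.029 W.
Step 8 — Reactive power: Q = Im(S) = 0.4056 VAR.
Step 9 — Apparent power: |S| = 9.038 VA.
Step 10 — Power factor: PF = P/|S| = 0.999 (lagging).

(a) P = 9.029 W  (b) Q = 0.4056 VAR  (c) S = 9.038 VA  (d) PF = 0.999 (lagging)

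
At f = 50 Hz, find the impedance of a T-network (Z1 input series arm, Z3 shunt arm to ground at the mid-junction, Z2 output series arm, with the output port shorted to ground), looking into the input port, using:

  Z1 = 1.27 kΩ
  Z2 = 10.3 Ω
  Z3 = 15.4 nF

Step 1 — Angular frequency: ω = 2π·f = 2π·50 = 314.2 rad/s.
Step 2 — Component impedances:
  Z1: Z = R = 1270 Ω
  Z2: Z = R = 10.3 Ω
  Z3: Z = 1/(jωC) = -j/(ω·C) = 0 - j2.067e+05 Ω
Step 3 — With the output port shorted to ground, the output series arm Z2 runs from the junction to ground; the shunt arm Z3 also runs from the junction to ground. They appear in parallel: Z3 || Z2 = 10.3 - j0.0005133 Ω.
Step 4 — Series with input arm Z1: Z_in = Z1 + (Z3 || Z2) = 1280 - j0.0005133 Ω = 1280∠-0.0° Ω.

Z = 1280 - j0.0005133 Ω = 1280∠-0.0° Ω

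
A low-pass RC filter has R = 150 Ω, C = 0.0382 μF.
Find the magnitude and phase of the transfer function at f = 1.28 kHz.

Step 1 — Angular frequency: ω = 2π·1280 = 8042 rad/s.
Step 2 — Transfer function: H(jω) = 1/(1 + jωRC).
Step 3 — Denominator: 1 + jωRC = 1 + j·8042·150·3.82e-08 = 1 + j0.04608.
Step 4 — H = 0.9979 - j0.04599.
Step 5 — Magnitude: |H| = 0.9989 (-0.0 dB); phase: φ = -2.6°.

|H| = 0.9989 (-0.0 dB), φ = -2.6°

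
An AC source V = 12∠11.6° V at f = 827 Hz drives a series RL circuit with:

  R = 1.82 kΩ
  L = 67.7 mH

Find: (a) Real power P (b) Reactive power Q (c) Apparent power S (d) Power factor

Step 1 — Angular frequency: ω = 2π·f = 2π·827 = 5196 rad/s.
Step 2 — Component impedances:
  R: Z = R = 1820 Ω
  L: Z = jωL = j·5196·0.0677 = 0 + j351.8 Ω
Step 3 — Series combination: Z_total = R + L = 1820 + j351.8 Ω = 1854∠10.9° Ω.
Step 4 — Source phasor: V = 12∠11.6° V = 11.75 + j2.413 V.
Step 5 — Current: I = V / Z = 0.006473 + j7.461e-05 A = 0.006474∠0.7° A.
Step 6 — Complex power: S = V·I* = 0.07627 + j0.01474 VA.
Step 7 — Real power: P = Re(S) = 0.07627 W.
Step 8 — Reactive power: Q = Im(S) = 0.01474 VAR.
Step 9 — Apparent power: |S| = 0.07768 VA.
Step 10 — Power factor: PF = P/|S| = 0.9818 (lagging).

(a) P = 0.07627 W  (b) Q = 0.01474 VAR  (c) S = 0.07768 VA  (d) PF = 0.9818 (lagging)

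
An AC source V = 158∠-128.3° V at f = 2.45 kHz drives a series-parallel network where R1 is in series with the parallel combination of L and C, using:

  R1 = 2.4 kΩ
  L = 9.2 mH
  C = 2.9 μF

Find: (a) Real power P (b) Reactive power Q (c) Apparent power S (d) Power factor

Step 1 — Angular frequency: ω = 2π·f = 2π·2450 = 1.539e+04 rad/s.
Step 2 — Component impedances:
  R1: Z = R = 2400 Ω
  L: Z = jωL = j·1.539e+04·0.0092 = 0 + j141.6 Ω
  C: Z = 1/(jωC) = -j/(ω·C) = 0 - j22.4 Ω
Step 3 — Parallel branch: L || C = 1/(1/L + 1/C) = 0 - j26.61 Ω.
Step 4 — Series with R1: Z_total = R1 + (L || C) = 2400 - j26.61 Ω = 2400∠-0.6° Ω.
Step 5 — Source phasor: V = 158∠-128.3° V = -97.93 - j124 V.
Step 6 — Current: I = V / Z = -0.04022 - j0.05211 A = 0.06583∠-127.7° A.
Step 7 — Complex power: S = V·I* = 10.4 - j0.1153 VA.
Step 8 — Real power: P = Re(S) = 10.4 W.
Step 9 — Reactive power: Q = Im(S) = -0.1153 VAR.
Step 10 — Apparent power: |S| = 10.4 VA.
Step 11 — Power factor: PF = P/|S| = 0.9999 (leading).

(a) P = 10.4 W  (b) Q = -0.1153 VAR  (c) S = 10.4 VA  (d) PF = 0.9999 (leading)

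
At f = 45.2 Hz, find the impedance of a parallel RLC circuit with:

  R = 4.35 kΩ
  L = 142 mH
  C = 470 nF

Step 1 — Angular frequency: ω = 2π·f = 2π·45.2 = 284 rad/s.
Step 2 — Component impedances:
  R: Z = R = 4350 Ω
  L: Z = jωL = j·284·0.142 = 0 + j40.33 Ω
  C: Z = 1/(jωC) = -j/(ω·C) = 0 - j7492 Ω
Step 3 — Parallel combination: 1/Z_total = 1/R + 1/L + 1/C; Z_total = 0.3779 + j40.54 Ω = 40.54∠89.5° Ω.

Z = 0.3779 + j40.54 Ω = 40.54∠89.5° Ω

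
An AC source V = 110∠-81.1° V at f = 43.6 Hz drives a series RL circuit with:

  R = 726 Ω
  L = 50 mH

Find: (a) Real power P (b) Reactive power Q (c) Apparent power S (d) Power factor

Step 1 — Angular frequency: ω = 2π·f = 2π·43.6 = 273.9 rad/s.
Step 2 — Component impedances:
  R: Z = R = 726 Ω
  L: Z = jωL = j·273.9·0.05 = 0 + j13.7 Ω
Step 3 — Series combination: Z_total = R + L = 726 + j13.7 Ω = 726.1∠1.1° Ω.
Step 4 — Source phasor: V = 110∠-81.1° V = 17.02 - j108.7 V.
Step 5 — Current: I = V / Z = 0.02061 - j0.1501 A = 0.1515∠-82.2° A.
Step 6 — Complex power: S = V·I* = 16.66 + j0.3143 VA.
Step 7 — Real power: P = Re(S) = 16.66 W.
Step 8 — Reactive power: Q = Im(S) = 0.3143 VAR.
Step 9 — Apparent power: |S| = 16.66 VA.
Step 10 — Power factor: PF = P/|S| = 0.9998 (lagging).

(a) P = 16.66 W  (b) Q = 0.3143 VAR  (c) S = 16.66 VA  (d) PF = 0.9998 (lagging)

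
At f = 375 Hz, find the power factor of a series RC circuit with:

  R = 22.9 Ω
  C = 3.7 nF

Step 1 — Angular frequency: ω = 2π·f = 2π·375 = 2356 rad/s.
Step 2 — Component impedances:
  R: Z = R = 22.9 Ω
  C: Z = 1/(jωC) = -j/(ω·C) = 0 - j1.147e+05 Ω
Step 3 — Series combination: Z_total = R + C = 22.9 - j1.147e+05 Ω = 1.147e+05∠-90.0° Ω.
Step 4 — Power factor: PF = cos(φ) = Re(Z)/|Z| = 22.9/1.1471e+05 = 0.0001996.
Step 5 — Type: Im(Z) = -1.147e+05 ⇒ leading (phase φ = -90.0°).

PF = 0.0001996 (leading, φ = -90.0°)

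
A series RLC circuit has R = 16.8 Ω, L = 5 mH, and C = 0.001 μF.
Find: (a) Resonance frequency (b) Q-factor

Step 1 — Resonance condition Im(Z)=0 gives ω₀ = 1/√(LC).
Step 2 — ω₀ = 1/√(0.005·1e-09) = 4.472e+05 rad/s.
Step 3 — f₀ = ω₀/(2π) = 7.118e+04 Hz.
Step 4 — Series Q: Q = ω₀L/R = 4.472e+05·0.005/16.8 = 133.1.

(a) f₀ = 7.118e+04 Hz  (b) Q = 133.1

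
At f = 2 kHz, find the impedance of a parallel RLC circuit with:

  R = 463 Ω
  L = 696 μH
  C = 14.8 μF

Step 1 — Angular frequency: ω = 2π·f = 2π·2000 = 1.257e+04 rad/s.
Step 2 — Component impedances:
  R: Z = R = 463 Ω
  L: Z = jωL = j·1.257e+04·0.000696 = 0 + j8.746 Ω
  C: Z = 1/(jωC) = -j/(ω·C) = 0 - j5.377 Ω
Step 3 — Parallel combination: 1/Z_total = 1/R + 1/L + 1/C; Z_total = 0.4204 - j13.94 Ω = 13.95∠-88.3° Ω.

Z = 0.4204 - j13.94 Ω = 13.95∠-88.3° Ω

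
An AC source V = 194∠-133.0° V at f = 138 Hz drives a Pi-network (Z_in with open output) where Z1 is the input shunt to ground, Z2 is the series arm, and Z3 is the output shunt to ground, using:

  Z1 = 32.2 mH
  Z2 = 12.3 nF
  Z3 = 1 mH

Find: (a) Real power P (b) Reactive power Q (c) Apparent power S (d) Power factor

Step 1 — Angular frequency: ω = 2π·f = 2π·138 = 867.1 rad/s.
Step 2 — Component impedances:
  Z1: Z = jωL = j·867.1·0.0322 = 0 + j27.92 Ω
  Z2: Z = 1/(jωC) = -j/(ω·C) = 0 - j9.376e+04 Ω
  Z3: Z = jωL = j·867.1·0.001 = 0 + j0.8671 Ω
Step 3 — With open output, the series arm Z2 and the output shunt Z3 appear in series to ground: Z2 + Z3 = 0 - j9.376e+04 Ω.
Step 4 — Parallel with input shunt Z1: Z_in = Z1 || (Z2 + Z3) = 0 + j27.93 Ω = 27.93∠90.0° Ω.
Step 5 — Source phasor: V = 194∠-133.0° V = -132.3 - j141.9 V.
Step 6 — Current: I = V / Z = -5.08 + j4.737 A = 6.946∠137.0° A.
Step 7 — Complex power: S = V·I* = 0 + j1348 VA.
Step 8 — Real power: P = Re(S) = 0 W.
Step 9 — Reactive power: Q = Im(S) = 1348 VAR.
Step 10 — Apparent power: |S| = 1348 VA.
Step 11 — Power factor: PF = P/|S| = 0 (lagging).

(a) P = 0 W  (b) Q = 1348 VAR  (c) S = 1348 VA  (d) PF = 0 (lagging)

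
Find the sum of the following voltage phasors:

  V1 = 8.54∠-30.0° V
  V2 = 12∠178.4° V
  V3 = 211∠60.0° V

Step 1 — Convert each phasor to rectangular form:
  V1 = 8.54·(cos(-30.0°) + j·sin(-30.0°)) = 7.396 - j4.27 V
  V2 = 12·(cos(178.4°) + j·sin(178.4°)) = -12 + j0.3351 V
  V3 = 211·(cos(60.0°) + j·sin(60.0°)) = 105.5 + j182.7 V
Step 2 — Sum components: V_total = 100.9 + j178.8 V.
Step 3 — Convert to polar: |V_total| = 205.3 V, ∠V_total = 60.6°.

V_total = 205.3∠60.6° V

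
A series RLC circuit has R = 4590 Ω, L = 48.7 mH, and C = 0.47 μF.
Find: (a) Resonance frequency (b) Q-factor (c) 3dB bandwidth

Step 1 — Resonance condition Im(Z)=0 gives ω₀ = 1/√(LC).
Step 2 — ω₀ = 1/√(0.0487·4.7e-07) = 6610 rad/s.
Step 3 — f₀ = ω₀/(2π) = 1052 Hz.
Step 4 — Series Q: Q = ω₀L/R = 6610·0.0487/4590 = 0.07013.
Step 5 — 3dB bandwidth: Δω = ω₀/Q = 9.425e+04 rad/s; BW = Δω/(2π) = 1.5e+04 Hz.

(a) f₀ = 1052 Hz  (b) Q = 0.07013  (c) BW = 1.5e+04 Hz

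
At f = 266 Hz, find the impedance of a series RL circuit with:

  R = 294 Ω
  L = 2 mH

Step 1 — Angular frequency: ω = 2π·f = 2π·266 = 1671 rad/s.
Step 2 — Component impedances:
  R: Z = R = 294 Ω
  L: Z = jωL = j·1671·0.002 = 0 + j3.343 Ω
Step 3 — Series combination: Z_total = R + L = 294 + j3.343 Ω = 294∠0.7° Ω.

Z = 294 + j3.343 Ω = 294∠0.7° Ω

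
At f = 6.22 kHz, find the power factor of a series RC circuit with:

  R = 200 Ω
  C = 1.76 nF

Step 1 — Angular frequency: ω = 2π·f = 2π·6220 = 3.908e+04 rad/s.
Step 2 — Component impedances:
  R: Z = R = 200 Ω
  C: Z = 1/(jωC) = -j/(ω·C) = 0 - j1.454e+04 Ω
Step 3 — Series combination: Z_total = R + C = 200 - j1.454e+04 Ω = 1.454e+04∠-89.2° Ω.
Step 4 — Power factor: PF = cos(φ) = Re(Z)/|Z| = 200/1.454e+04 = 0.01376.
Step 5 — Type: Im(Z) = -1.454e+04 ⇒ leading (phase φ = -89.2°).

PF = 0.01376 (leading, φ = -89.2°)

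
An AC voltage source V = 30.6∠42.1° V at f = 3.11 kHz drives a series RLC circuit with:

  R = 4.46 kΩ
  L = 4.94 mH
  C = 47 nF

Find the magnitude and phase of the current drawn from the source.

Step 1 — Angular frequency: ω = 2π·f = 2π·3110 = 1.954e+04 rad/s.
Step 2 — Component impedances:
  R: Z = R = 4460 Ω
  L: Z = jωL = j·1.954e+04·0.00494 = 0 + j96.53 Ω
  C: Z = 1/(jωC) = -j/(ω·C) = 0 - j1089 Ω
Step 3 — Series combination: Z_total = R + L + C = 4460 - j992.3 Ω = 4569∠-12.5° Ω.
Step 4 — Source phasor: V = 30.6∠42.1° V = 22.7 + j20.52 V.
Step 5 — Ohm's law: I = V / Z_total = (22.7 + j20.52) / (4460 - j992.3) = 0.003875 + j0.005462 A.
Step 6 — Convert to polar: |I| = 0.006697 A, ∠I = 54.6°.

I = 0.006697∠54.6° A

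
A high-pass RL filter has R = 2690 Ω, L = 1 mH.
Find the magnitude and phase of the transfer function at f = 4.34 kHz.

Step 1 — Angular frequency: ω = 2π·4340 = 2.727e+04 rad/s.
Step 2 — Transfer function: H(jω) = jωL/(R + jωL).
Step 3 — Numerator jωL = j·27.27; denominator R + jωL = 2690 + j27.27.
Step 4 — H = 0.0001028 + j0.01014.
Step 5 — Magnitude: |H| = 0.01014 (-39.9 dB); phase: φ = 89.4°.

|H| = 0.01014 (-39.9 dB), φ = 89.4°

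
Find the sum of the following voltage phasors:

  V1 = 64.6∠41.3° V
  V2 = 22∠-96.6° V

Step 1 — Convert each phasor to rectangular form:
  V1 = 64.6·(cos(41.3°) + j·sin(41.3°)) = 48.53 + j42.64 V
  V2 = 22·(cos(-96.6°) + j·sin(-96.6°)) = -2.529 - j21.85 V
Step 2 — Sum components: V_total = 46 + j20.78 V.
Step 3 — Convert to polar: |V_total| = 50.48 V, ∠V_total = 24.3°.

V_total = 50.48∠24.3° V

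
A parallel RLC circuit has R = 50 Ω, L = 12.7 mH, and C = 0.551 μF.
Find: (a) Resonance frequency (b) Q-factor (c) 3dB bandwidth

Step 1 — Resonance: ω₀ = 1/√(LC) = 1/√(0.0127·5.51e-07) = 1.195e+04 rad/s.
Step 2 — f₀ = ω₀/(2π) = 1903 Hz.
Step 3 — Parallel Q: Q = R/(ω₀L) = 50/(1.195e+04·0.0127) = 0.3293.
Step 4 — Bandwidth: Δω = ω₀/Q = 3.63e+04 rad/s; BW = Δω/(2π) = 5777 Hz.

(a) f₀ = 1903 Hz  (b) Q = 0.3293  (c) BW = 5777 Hz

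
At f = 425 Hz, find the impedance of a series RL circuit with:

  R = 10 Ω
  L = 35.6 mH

Step 1 — Angular frequency: ω = 2π·f = 2π·425 = 2670 rad/s.
Step 2 — Component impedances:
  R: Z = R = 10 Ω
  L: Z = jωL = j·2670·0.0356 = 0 + j95.06 Ω
Step 3 — Series combination: Z_total = R + L = 10 + j95.06 Ω = 95.59∠84.0° Ω.

Z = 10 + j95.06 Ω = 95.59∠84.0° Ω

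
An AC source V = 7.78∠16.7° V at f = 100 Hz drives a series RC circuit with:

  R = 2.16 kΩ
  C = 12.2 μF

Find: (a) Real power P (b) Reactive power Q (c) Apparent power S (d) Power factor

Step 1 — Angular frequency: ω = 2π·f = 2π·100 = 628.3 rad/s.
Step 2 — Component impedances:
  R: Z = R = 2160 Ω
  C: Z = 1/(jωC) = -j/(ω·C) = 0 - j130.5 Ω
Step 3 — Series combination: Z_total = R + C = 2160 - j130.5 Ω = 2164∠-3.5° Ω.
Step 4 — Source phasor: V = 7.78∠16.7° V = 7.452 + j2.236 V.
Step 5 — Current: I = V / Z = 0.003375 + j0.001239 A = 0.003595∠20.2° A.
Step 6 — Complex power: S = V·I* = 0.02792 - j0.001686 VA.
Step 7 — Real power: P = Re(S) = 0.02792 W.
Step 8 — Reactive power: Q = Im(S) = -0.001686 VAR.
Step 9 — Apparent power: |S| = 0.02797 VA.
Step 10 — Power factor: PF = P/|S| = 0.9982 (leading).

(a) P = 0.02792 W  (b) Q = -0.001686 VAR  (c) S = 0.02797 VA  (d) PF = 0.9982 (leading)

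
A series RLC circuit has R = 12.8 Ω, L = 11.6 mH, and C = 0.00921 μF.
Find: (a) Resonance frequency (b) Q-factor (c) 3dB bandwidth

Step 1 — Resonance condition Im(Z)=0 gives ω₀ = 1/√(LC).
Step 2 — ω₀ = 1/√(0.0116·9.21e-09) = 9.675e+04 rad/s.
Step 3 — f₀ = ω₀/(2π) = 1.54e+04 Hz.
Step 4 — Series Q: Q = ω₀L/R = 9.675e+04·0.0116/12.8 = 87.68.
Step 5 — 3dB bandwidth: Δω = ω₀/Q = 1103 rad/s; BW = Δω/(2π) = 175.6 Hz.

(a) f₀ = 1.54e+04 Hz  (b) Q = 87.68  (c) BW = 175.6 Hz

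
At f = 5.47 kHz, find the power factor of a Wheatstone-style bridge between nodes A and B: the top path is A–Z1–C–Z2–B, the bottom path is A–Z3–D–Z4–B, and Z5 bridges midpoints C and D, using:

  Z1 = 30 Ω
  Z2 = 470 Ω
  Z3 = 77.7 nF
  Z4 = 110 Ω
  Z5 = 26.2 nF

Step 1 — Angular frequency: ω = 2π·f = 2π·5470 = 3.437e+04 rad/s.
Step 2 — Component impedances:
  Z1: Z = R = 30 Ω
  Z2: Z = R = 470 Ω
  Z3: Z = 1/(jωC) = -j/(ω·C) = 0 - j374.5 Ω
  Z4: Z = R = 110 Ω
  Z5: Z = 1/(jωC) = -j/(ω·C) = 0 - j1111 Ω
Step 3 — Bridge requires nodal analysis (the Z5 bridge couples midpoints C and D, so the two paths cannot be reduced to a simple series/parallel combination). Setting node B to ground and injecting 1 A at node A, the 3-node admittance system at A, C, D solves to V_A = Z_AB = 166.8 - j156.4 Ω = 228.7∠-43.1° Ω.
Step 4 — Power factor: PF = cos(φ) = Re(Z)/|Z| = 166.847/228.673 = 0.7296.
Step 5 — Type: Im(Z) = -156.4 ⇒ leading (phase φ = -43.1°).

PF = 0.7296 (leading, φ = -43.1°)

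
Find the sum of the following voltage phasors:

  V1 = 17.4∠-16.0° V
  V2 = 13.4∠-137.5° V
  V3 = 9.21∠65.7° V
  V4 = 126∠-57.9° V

Step 1 — Convert each phasor to rectangular form:
  V1 = 17.4·(cos(-16.0°) + j·sin(-16.0°)) = 16.73 - j4.796 V
  V2 = 13.4·(cos(-137.5°) + j·sin(-137.5°)) = -9.88 - j9.053 V
  V3 = 9.21·(cos(65.7°) + j·sin(65.7°)) = 3.79 + j8.394 V
  V4 = 126·(cos(-57.9°) + j·sin(-57.9°)) = 66.96 - j106.7 V
Step 2 — Sum components: V_total = 77.59 - j112.2 V.
Step 3 — Convert to polar: |V_total| = 136.4 V, ∠V_total = -55.3°.

V_total = 136.4∠-55.3° V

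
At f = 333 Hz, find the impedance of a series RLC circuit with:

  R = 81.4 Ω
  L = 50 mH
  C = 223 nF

Step 1 — Angular frequency: ω = 2π·f = 2π·333 = 2092 rad/s.
Step 2 — Component impedances:
  R: Z = R = 81.4 Ω
  L: Z = jωL = j·2092·0.05 = 0 + j104.6 Ω
  C: Z = 1/(jωC) = -j/(ω·C) = 0 - j2143 Ω
Step 3 — Series combination: Z_total = R + L + C = 81.4 - j2039 Ω = 2040∠-87.7° Ω.

Z = 81.4 - j2039 Ω = 2040∠-87.7° Ω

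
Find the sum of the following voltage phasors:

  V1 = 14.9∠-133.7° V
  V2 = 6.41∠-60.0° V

Step 1 — Convert each phasor to rectangular form:
  V1 = 14.9·(cos(-133.7°) + j·sin(-133.7°)) = -10.29 - j10.77 V
  V2 = 6.41·(cos(-60.0°) + j·sin(-60.0°)) = 3.205 - j5.551 V
Step 2 — Sum components: V_total = -7.089 - j16.32 V.
Step 3 — Convert to polar: |V_total| = 17.8 V, ∠V_total = -113.5°.

V_total = 17.8∠-113.5° V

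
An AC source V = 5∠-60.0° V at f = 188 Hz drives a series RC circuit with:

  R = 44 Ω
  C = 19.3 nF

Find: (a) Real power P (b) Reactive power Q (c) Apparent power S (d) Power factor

Step 1 — Angular frequency: ω = 2π·f = 2π·188 = 1181 rad/s.
Step 2 — Component impedances:
  R: Z = R = 44 Ω
  C: Z = 1/(jωC) = -j/(ω·C) = 0 - j4.386e+04 Ω
Step 3 — Series combination: Z_total = R + C = 44 - j4.386e+04 Ω = 4.386e+04∠-89.9° Ω.
Step 4 — Source phasor: V = 5∠-60.0° V = 2.5 - j4.33 V.
Step 5 — Current: I = V / Z = 9.877e-05 + j5.69e-05 A = 0.000114∠29.9° A.
Step 6 — Complex power: S = V·I* = 5.717e-07 - j0.0005699 VA.
Step 7 — Real power: P = Re(S) = 5.717e-07 W.
Step 8 — Reactive power: Q = Im(S) = -0.0005699 VAR.
Step 9 — Apparent power: |S| = 0.0005699 VA.
Step 10 — Power factor: PF = P/|S| = 0.001003 (leading).

(a) P = 5.717e-07 W  (b) Q = -0.0005699 VAR  (c) S = 0.0005699 VA  (d) PF = 0.001003 (leading)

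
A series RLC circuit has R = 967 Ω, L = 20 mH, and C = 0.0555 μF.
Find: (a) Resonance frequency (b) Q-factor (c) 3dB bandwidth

Step 1 — Resonance: ω₀ = 1/√(LC) = 1/√(0.02·5.55e-08) = 3.002e+04 rad/s.
Step 2 — f₀ = ω₀/(2π) = 4777 Hz.
Step 3 — Series Q: Q = ω₀L/R = 3.002e+04·0.02/967 = 0.6208.
Step 4 — Bandwidth: Δω = ω₀/Q = 4.835e+04 rad/s; BW = Δω/(2π) = 7695 Hz.

(a) f₀ = 4777 Hz  (b) Q = 0.6208  (c) BW = 7695 Hz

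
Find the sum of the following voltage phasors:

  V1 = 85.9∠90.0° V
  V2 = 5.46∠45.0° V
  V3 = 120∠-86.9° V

Step 1 — Convert each phasor to rectangular form:
  V1 = 85.9·(cos(90.0°) + j·sin(90.0°)) = 0 + j85.9 V
  V2 = 5.46·(cos(45.0°) + j·sin(45.0°)) = 3.861 + j3.861 V
  V3 = 120·(cos(-86.9°) + j·sin(-86.9°)) = 6.489 - j119.8 V
Step 2 — Sum components: V_total = 10.35 - j30.06 V.
Step 3 — Convert to polar: |V_total| = 31.8 V, ∠V_total = -71.0°.

V_total = 31.8∠-71.0° V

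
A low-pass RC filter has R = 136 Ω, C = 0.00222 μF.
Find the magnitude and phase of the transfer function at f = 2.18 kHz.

Step 1 — Angular frequency: ω = 2π·2180 = 1.37e+04 rad/s.
Step 2 — Transfer function: H(jω) = 1/(1 + jωRC).
Step 3 — Denominator: 1 + jωRC = 1 + j·1.37e+04·136·2.22e-09 = 1 + j0.004136.
Step 4 — H = 1 - j0.004135.
Step 5 — Magnitude: |H| = 1 (-0.0 dB); phase: φ = -0.2°.

|H| = 1 (-0.0 dB), φ = -0.2°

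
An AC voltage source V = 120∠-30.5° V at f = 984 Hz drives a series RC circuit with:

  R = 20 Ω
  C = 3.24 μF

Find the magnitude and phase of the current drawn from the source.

Step 1 — Angular frequency: ω = 2π·f = 2π·984 = 6183 rad/s.
Step 2 — Component impedances:
  R: Z = R = 20 Ω
  C: Z = 1/(jωC) = -j/(ω·C) = 0 - j49.92 Ω
Step 3 — Series combination: Z_total = R + C = 20 - j49.92 Ω = 53.78∠-68.2° Ω.
Step 4 — Source phasor: V = 120∠-30.5° V = 103.4 - j60.9 V.
Step 5 — Ohm's law: I = V / Z_total = (103.4 - j60.9) / (20 - j49.92) = 1.766 + j1.364 A.
Step 6 — Convert to polar: |I| = 2.231 A, ∠I = 37.7°.

I = 2.231∠37.7° A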